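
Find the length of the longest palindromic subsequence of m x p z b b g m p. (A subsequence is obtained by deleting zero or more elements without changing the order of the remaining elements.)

One longest palindromic subsequence is pbbp (positions 3,5,6,9); it reads the same forward and backward, and the interval DP gives dp[1][9] = 4.

4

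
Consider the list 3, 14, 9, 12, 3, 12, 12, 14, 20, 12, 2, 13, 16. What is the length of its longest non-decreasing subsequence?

8

Scanning left to right, the best length ending at each element is: 3→1, 14→2, 9→2, 12→3, 3→2, 12→4, 12→5, 14→6, 20→7, 12→6, 2→1, 13→7, 16→8.
So the longest non-decreasing subsequence has length 8, e.g. 3, 9, 12, 12, 12, 12, 13, 16.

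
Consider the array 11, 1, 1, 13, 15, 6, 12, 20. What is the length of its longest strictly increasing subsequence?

Let dp[i] be the longest increasing subsequence ending at position i. Then dp = [1, 1, 1, 2, 3, 2, 3, 4].
The maximum is 4; one witness is 11, 13, 15, 20 at positions 1,4,5,8.

4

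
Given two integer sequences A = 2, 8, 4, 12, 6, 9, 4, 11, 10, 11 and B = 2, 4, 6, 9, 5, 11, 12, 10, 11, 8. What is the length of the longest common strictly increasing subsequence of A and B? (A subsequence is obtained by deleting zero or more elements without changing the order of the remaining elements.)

For each value that appears in both, track the longest common increasing run ending there.
The best achievable length is 6; one witness is 2, 4, 6, 9, 10, 11 (A-positions 1,3,5,6,9,10, B-positions 1,2,3,4,8,9).

6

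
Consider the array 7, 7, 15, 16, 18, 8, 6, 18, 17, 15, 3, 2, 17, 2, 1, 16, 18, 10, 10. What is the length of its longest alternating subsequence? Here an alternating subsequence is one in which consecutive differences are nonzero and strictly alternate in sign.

A longest alternating subsequence is 7, 15, 8, 18, 15, 17, 2, 16, 10 (positions 1,3,6,8,10,13,14,16,18); its 8 consecutive differences strictly alternate in sign, and length 9 is optimal.

9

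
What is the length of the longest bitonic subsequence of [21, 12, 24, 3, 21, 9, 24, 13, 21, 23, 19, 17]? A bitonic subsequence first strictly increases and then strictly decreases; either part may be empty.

7

Let inc[i] be the LIS ending at i and dec[i] the longest strictly decreasing subsequence starting at i. inc = [1, 1, 2, 1, 2, 2, 3, 3, 4, 5, 4, 4], dec = [3, 2, 4, 1, 3, 1, 4, 1, 3, 3, 2, 1].
max_i inc[i]+dec[i]−1 = 7, with one witness 3, 9, 13, 21, 23, 19, 17.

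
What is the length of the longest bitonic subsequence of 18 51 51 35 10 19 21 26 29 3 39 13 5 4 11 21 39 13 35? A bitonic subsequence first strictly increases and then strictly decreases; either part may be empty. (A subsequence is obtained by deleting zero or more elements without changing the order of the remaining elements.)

Let inc[i] be the LIS ending at i and dec[i] the longest strictly decreasing subsequence starting at i. inc = [1, 2, 2, 2, 1, 2, 3, 4, 5, 1, 6, 2, 2, 2, 3, 4, 6, 4, 6], dec = [4, 6, 6, 5, 3, 4, 4, 4, 4, 1, 4, 3, 2, 1, 1, 2, 2, 1, 1].
max_i inc[i]+dec[i]−1 = 9, with one witness 18, 19, 21, 26, 29, 39, 13, 5, 4.

9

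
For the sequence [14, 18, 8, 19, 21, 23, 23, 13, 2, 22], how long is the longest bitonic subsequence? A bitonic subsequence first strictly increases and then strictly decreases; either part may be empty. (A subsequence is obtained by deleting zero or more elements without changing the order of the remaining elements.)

7

One longest bitonic subsequence is 14, 18, 19, 21, 23, 13, 2 (positions 1,2,4,5,6,8,9): it rises to 23 then falls. Length 7 is optimal.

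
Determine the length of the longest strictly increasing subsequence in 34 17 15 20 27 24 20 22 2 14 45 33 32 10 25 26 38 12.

Scanning left to right, the best length ending at each element is: 34→1, 17→1, 15→1, 20→2, 27→3, 24→3, 20→2, 22→3, 2→1, 14→2, 45→4, 33→4, 32→4, 10→2, 25→4, 26→5, 38→6, 12→3.
So the longest increasing subsequence has length 6, e.g. 17, 20, 24, 25, 26, 38.

6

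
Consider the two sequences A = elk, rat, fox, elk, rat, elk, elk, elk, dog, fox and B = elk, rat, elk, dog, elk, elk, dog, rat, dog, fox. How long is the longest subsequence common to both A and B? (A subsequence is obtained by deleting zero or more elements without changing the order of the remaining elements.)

7

A longest common subsequence is elk, rat, elk, elk, elk, dog, fox (length 7); the LCS DP confirms no longer common subsequence exists.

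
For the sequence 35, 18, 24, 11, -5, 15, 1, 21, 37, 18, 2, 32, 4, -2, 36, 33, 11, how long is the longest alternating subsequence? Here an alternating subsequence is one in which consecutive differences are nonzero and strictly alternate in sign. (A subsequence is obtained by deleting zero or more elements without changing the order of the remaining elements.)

Track the best alternating length ending on an up-step vs a down-step at each position: up/down = 1/1, 1/2, 3/2, 1/4, 1/4, 5/4, 5/6, 7/4, 7/1, 7/8, 7/8, 9/8, 9/10, 5/10, 11/8, 11/12, 11/12.
The maximum over both is 12; one such subsequence is 35, 18, 24, 11, 15, 1, 21, 18, 32, 4, 36, 33.

12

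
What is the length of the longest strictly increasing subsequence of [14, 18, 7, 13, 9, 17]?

3

Scanning left to right, the best length ending at each element is: 14→1, 18→2, 7→1, 13→2, 9→2, 17→3.
So the longest increasing subsequence has length 3, e.g. 7, 13, 17.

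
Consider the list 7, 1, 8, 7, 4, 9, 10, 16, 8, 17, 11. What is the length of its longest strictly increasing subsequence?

Let dp[i] be the longest increasing subsequence ending at position i. Then dp = [1, 1, 2, 2, 2, 3, 4, 5, 3, 6, 5].
The maximum is 6; one witness is 7, 8, 9, 10, 16, 17 at positions 1,3,6,7,8,10.

6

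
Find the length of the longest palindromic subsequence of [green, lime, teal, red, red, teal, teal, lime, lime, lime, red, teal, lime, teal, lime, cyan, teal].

Using dp[i][j] = 2 + dp[i+1][j−1] if the ends match, else max(dp[i+1][j], dp[i][j−1]):
dp[1][17] = 9. A witness is teal teal teal lime lime lime teal teal teal at positions 3,6,7,8,9,10,12,14,17.

9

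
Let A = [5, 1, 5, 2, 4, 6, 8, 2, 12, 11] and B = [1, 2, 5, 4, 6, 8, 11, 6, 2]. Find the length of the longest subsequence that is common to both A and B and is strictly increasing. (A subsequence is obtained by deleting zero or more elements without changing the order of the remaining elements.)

For each value that appears in both, track the longest common increasing run ending there.
The best achievable length is 6; one witness is 1, 2, 4, 6, 8, 11 (A-positions 2,4,5,6,7,10, B-positions 1,2,4,5,6,7).

6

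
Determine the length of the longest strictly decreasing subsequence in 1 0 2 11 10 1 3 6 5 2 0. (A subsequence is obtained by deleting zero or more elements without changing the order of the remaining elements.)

One longest decreasing subsequence is 11, 10, 6, 5, 2, 0 (positions 4,5,8,9,10,11), of length 6; no longer one exists.

6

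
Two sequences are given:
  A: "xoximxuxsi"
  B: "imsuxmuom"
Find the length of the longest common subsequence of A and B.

Backtracking the LCS table gives one alignment: i (A4,B1) → m (A5,B2) → x (A6,B5) → u (A7,B7).
So the longest common subsequence has length 4.

4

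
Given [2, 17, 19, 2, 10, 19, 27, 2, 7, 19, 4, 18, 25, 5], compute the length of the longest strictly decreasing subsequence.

4

Let dp[i] be the longest decreasing subsequence ending at position i. Then dp = [1, 1, 1, 2, 2, 1, 1, 3, 3, 2, 4, 3, 2, 4].
The maximum is 4; one witness is 17, 10, 7, 4 at positions 2,5,9,11.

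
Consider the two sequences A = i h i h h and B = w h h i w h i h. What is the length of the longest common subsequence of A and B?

Backtracking the LCS table gives one alignment: i (A1,B4) → h (A2,B6) → i (A3,B7) → h (A5,B8).
So the longest common subsequence has length 4.

4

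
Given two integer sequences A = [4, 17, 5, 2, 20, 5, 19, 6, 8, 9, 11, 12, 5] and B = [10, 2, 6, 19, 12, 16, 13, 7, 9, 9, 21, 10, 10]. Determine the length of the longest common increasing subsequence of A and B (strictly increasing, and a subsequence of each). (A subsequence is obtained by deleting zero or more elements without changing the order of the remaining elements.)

3

For each value that appears in both, track the longest common increasing run ending there.
The best achievable length is 3; one witness is 2, 6, 12 (A-positions 4,8,12, B-positions 2,3,5).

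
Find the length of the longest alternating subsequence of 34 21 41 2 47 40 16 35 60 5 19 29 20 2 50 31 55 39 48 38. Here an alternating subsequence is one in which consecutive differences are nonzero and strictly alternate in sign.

A longest alternating subsequence is 34, 21, 41, 2, 47, 16, 35, 5, 29, 20, 50, 31, 55, 39, 48, 38 (positions 1,2,3,4,5,7,8,10,12,13,15,16,17,18,19,20); its 15 consecutive differences strictly alternate in sign, and length 16 is optimal.

16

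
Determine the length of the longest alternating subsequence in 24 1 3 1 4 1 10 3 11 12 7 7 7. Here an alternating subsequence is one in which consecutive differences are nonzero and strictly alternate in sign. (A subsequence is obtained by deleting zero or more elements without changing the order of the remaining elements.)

10

A longest alternating subsequence is 24, 1, 3, 1, 4, 1, 10, 3, 11, 7 (positions 1,2,3,4,5,6,7,8,9,11); its 9 consecutive differences strictly alternate in sign, and length 10 is optimal.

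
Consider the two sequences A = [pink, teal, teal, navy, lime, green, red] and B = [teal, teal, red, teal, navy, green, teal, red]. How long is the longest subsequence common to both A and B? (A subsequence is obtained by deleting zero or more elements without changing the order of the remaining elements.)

Backtracking the LCS table gives one alignment: teal (A2,B2) → teal (A3,B4) → navy (A4,B5) → green (A6,B6) → red (A7,B8).
So the longest common subsequence has length 5.

5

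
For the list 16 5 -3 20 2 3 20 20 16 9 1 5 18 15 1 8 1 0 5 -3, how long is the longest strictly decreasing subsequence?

One longest decreasing subsequence is 20, 16, 9, 5, 1, 0, -3 (positions 4,9,10,12,15,18,20), of length 7; no longer one exists.

7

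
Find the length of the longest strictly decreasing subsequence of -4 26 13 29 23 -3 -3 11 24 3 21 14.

4

Let dp[i] be the longest decreasing subsequence ending at position i. Then dp = [1, 1, 2, 1, 2, 3, 3, 3, 2, 4, 3, 4].
The maximum is 4; one witness is 26, 13, 11, 3 at positions 2,3,8,10.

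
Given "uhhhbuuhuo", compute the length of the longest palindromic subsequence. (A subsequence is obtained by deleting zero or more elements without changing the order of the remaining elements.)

Using dp[i][j] = 2 + dp[i+1][j−1] if the ends match, else max(dp[i+1][j], dp[i][j−1]):
dp[1][10] = 6. A witness is uhuuhu at positions 1,2,6,7,8,9.

6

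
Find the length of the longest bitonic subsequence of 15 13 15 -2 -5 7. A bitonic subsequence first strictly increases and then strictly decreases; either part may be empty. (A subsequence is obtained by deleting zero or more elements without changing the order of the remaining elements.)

Let inc[i] be the LIS ending at i and dec[i] the longest strictly decreasing subsequence starting at i. inc = [1, 1, 2, 1, 1, 2], dec = [4, 3, 3, 2, 1, 1].
max_i inc[i]+dec[i]−1 = 4, with one witness 15, 13, -2, -5.

4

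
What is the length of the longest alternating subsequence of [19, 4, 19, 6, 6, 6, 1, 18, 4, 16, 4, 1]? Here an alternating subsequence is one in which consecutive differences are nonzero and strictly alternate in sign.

8

A longest alternating subsequence is 19, 4, 19, 6, 18, 4, 16, 4 (positions 1,2,3,4,8,9,10,11); its 7 consecutive differences strictly alternate in sign, and length 8 is optimal.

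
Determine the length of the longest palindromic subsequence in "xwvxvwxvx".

One longest palindromic subsequence is xvxwxvx (positions 1,3,4,6,7,8,9); it reads the same forward and backward, and the interval DP gives dp[1][9] = 7.

7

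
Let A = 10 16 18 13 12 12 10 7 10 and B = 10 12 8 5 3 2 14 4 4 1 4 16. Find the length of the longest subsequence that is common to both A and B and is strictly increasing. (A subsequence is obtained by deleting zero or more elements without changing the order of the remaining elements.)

2

A longest common strictly increasing subsequence is 10, 12 (length 2); it appears in order in both A and B, and no longer such subsequence exists.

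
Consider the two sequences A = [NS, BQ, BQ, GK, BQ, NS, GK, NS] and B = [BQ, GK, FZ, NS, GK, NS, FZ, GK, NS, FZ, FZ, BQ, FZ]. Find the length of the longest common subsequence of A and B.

5

Backtracking the LCS table gives one alignment: NS (A1,B4) → GK (A4,B5) → NS (A6,B6) → GK (A7,B8) → NS (A8,B9).
So the longest common subsequence has length 5.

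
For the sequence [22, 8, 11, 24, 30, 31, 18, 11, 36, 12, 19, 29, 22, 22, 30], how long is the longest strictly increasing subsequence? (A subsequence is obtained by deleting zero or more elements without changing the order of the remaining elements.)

Scanning left to right, the best length ending at each element is: 22→1, 8→1, 11→2, 24→3, 30→4, 31→5, 18→3, 11→2, 36→6, 12→3, 19→4, 29→5, 22→5, 22→5, 30→6.
So the longest increasing subsequence has length 6, e.g. 8, 11, 24, 30, 31, 36.

6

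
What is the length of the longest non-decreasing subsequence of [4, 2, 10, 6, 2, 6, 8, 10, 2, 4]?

Let dp[i] be the longest non-decreasing subsequence ending at position i. Then dp = [1, 1, 2, 2, 2, 3, 4, 5, 3, 4].
The maximum is 5; one witness is 4, 6, 6, 8, 10 at positions 1,4,6,7,8.

5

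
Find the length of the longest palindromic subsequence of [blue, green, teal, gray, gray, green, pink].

4

One longest palindromic subsequence is green gray gray green (positions 2,4,5,6); it reads the same forward and backward, and the interval DP gives dp[1][7] = 4.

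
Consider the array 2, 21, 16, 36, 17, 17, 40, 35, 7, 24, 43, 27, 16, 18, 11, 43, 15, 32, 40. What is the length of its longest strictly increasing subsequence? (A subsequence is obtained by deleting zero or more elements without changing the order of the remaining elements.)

One longest increasing subsequence is 2, 16, 17, 24, 27, 32, 40 (positions 1,3,5,10,12,18,19), of length 7; no longer one exists.

7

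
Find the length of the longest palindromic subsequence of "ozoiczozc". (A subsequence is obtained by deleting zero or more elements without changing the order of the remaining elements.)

Using dp[i][j] = 2 + dp[i+1][j−1] if the ends match, else max(dp[i+1][j], dp[i][j−1]):
dp[1][9] = 5. A witness is czozc at positions 5,6,7,8,9.

5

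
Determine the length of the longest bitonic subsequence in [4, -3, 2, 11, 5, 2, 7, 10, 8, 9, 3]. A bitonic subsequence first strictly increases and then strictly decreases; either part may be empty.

One longest bitonic subsequence is -3, 2, 5, 7, 10, 9, 3 (positions 2,3,5,7,8,10,11): it rises to 10 then falls. Length 7 is optimal.

7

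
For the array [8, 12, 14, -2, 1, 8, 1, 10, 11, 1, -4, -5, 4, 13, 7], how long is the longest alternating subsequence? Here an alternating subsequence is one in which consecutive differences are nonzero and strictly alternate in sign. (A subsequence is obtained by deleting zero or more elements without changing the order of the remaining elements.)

9

A longest alternating subsequence is 8, 12, -2, 8, 1, 10, 1, 13, 7 (positions 1,2,4,6,7,8,10,14,15); its 8 consecutive differences strictly alternate in sign, and length 9 is optimal.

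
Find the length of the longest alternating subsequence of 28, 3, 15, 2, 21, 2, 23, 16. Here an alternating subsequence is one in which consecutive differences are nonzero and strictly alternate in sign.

8

A longest alternating subsequence is 28, 3, 15, 2, 21, 2, 23, 16 (positions 1,2,3,4,5,6,7,8); its 7 consecutive differences strictly alternate in sign, and length 8 is optimal.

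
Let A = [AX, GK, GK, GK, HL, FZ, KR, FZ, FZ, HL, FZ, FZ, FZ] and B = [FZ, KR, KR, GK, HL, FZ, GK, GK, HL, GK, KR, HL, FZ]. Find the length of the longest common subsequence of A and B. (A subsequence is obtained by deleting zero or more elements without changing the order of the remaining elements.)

A longest common subsequence is GK, GK, GK, HL, KR, HL, FZ (length 7); the LCS DP confirms no longer common subsequence exists.

7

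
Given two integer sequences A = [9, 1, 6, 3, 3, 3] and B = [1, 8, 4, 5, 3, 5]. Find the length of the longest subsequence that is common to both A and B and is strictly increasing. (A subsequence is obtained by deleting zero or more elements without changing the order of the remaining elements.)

For each value that appears in both, track the longest common increasing run ending there.
The best achievable length is 2; one witness is 1, 3 (A-positions 2,4, B-positions 1,5).

2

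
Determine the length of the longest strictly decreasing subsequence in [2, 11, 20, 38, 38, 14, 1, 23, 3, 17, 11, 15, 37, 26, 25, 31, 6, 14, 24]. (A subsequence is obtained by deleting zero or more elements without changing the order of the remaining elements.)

Let dp[i] be the longest decreasing subsequence ending at position i. Then dp = [1, 1, 1, 1, 1, 2, 3, 2, 3, 3, 4, 4, 2, 3, 4, 3, 5, 5, 5].
The maximum is 5; one witness is 38, 23, 17, 11, 6 at positions 4,8,10,11,17.

5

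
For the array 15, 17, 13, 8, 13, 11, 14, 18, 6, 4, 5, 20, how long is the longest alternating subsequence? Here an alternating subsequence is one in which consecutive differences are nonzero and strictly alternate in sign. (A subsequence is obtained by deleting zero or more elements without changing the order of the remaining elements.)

Track the best alternating length ending on an up-step vs a down-step at each position: up/down = 1/1, 2/1, 1/3, 1/3, 4/3, 4/5, 6/3, 6/1, 1/7, 1/7, 8/7, 8/1.
The maximum over both is 8; one such subsequence is 15, 17, 8, 13, 11, 14, 4, 5.

8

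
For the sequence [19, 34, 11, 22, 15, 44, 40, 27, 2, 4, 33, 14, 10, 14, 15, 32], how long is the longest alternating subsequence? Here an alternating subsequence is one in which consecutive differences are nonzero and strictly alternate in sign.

A longest alternating subsequence is 19, 34, 11, 22, 15, 44, 27, 33, 10, 14 (positions 1,2,3,4,5,6,8,11,13,14); its 9 consecutive differences strictly alternate in sign, and length 10 is optimal.

10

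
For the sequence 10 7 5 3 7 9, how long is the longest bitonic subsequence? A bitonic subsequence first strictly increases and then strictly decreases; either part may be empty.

4

Let inc[i] be the LIS ending at i and dec[i] the longest strictly decreasing subsequence starting at i. inc = [1, 1, 1, 1, 2, 3], dec = [4, 3, 2, 1, 1, 1].
max_i inc[i]+dec[i]−1 = 4, with one witness 10, 7, 5, 3.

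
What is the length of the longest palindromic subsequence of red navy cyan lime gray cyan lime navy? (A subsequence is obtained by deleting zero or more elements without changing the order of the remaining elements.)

5

One longest palindromic subsequence is navy lime cyan lime navy (positions 2,4,6,7,8); it reads the same forward and backward, and the interval DP gives dp[1][8] = 5.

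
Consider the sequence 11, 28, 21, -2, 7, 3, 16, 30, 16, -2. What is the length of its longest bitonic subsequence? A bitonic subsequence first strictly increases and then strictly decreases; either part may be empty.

One longest bitonic subsequence is 11, 28, 21, 7, 3, -2 (positions 1,2,3,5,6,10): it rises to 28 then falls. Length 6 is optimal.

6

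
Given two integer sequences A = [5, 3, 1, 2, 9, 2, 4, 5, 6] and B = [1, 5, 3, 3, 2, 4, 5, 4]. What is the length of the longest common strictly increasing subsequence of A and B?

For each value that appears in both, track the longest common increasing run ending there.
The best achievable length is 4; one witness is 1, 2, 4, 5 (A-positions 3,4,7,8, B-positions 1,5,6,7).

4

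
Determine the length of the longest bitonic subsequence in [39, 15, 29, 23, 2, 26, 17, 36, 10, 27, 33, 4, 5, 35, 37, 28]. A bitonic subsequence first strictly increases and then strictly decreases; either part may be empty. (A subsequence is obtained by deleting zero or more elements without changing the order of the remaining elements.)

One longest bitonic subsequence is 15, 23, 26, 27, 33, 35, 37, 28 (positions 2,4,6,10,11,14,15,16): it rises to 37 then falls. Length 8 is optimal.

8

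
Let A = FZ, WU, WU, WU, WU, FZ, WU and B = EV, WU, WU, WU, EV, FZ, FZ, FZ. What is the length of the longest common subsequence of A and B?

4

Backtracking the LCS table gives one alignment: WU (A2,B2) → WU (A3,B3) → WU (A4,B4) → FZ (A6,B8).
So the longest common subsequence has length 4.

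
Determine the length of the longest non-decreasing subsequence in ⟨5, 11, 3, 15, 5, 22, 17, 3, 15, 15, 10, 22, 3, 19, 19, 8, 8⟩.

Let dp[i] be the longest non-decreasing subsequence ending at position i. Then dp = [1, 2, 1, 3, 2, 4, 4, 2, 4, 5, 3, 6, 3, 6, 7, 4, 5].
The maximum is 7; one witness is 5, 11, 15, 15, 15, 19, 19 at positions 1,2,4,9,10,14,15.

7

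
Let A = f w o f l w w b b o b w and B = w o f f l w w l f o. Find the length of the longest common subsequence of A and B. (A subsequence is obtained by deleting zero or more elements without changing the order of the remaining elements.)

A longest common subsequence is woflwwo (length 7); the LCS DP confirms no longer common subsequence exists.

7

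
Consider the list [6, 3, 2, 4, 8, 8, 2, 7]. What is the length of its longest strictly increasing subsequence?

3

Let dp[i] be the longest increasing subsequence ending at position i. Then dp = [1, 1, 1, 2, 3, 3, 1, 3].
The maximum is 3; one witness is 3, 4, 8 at positions 2,4,5.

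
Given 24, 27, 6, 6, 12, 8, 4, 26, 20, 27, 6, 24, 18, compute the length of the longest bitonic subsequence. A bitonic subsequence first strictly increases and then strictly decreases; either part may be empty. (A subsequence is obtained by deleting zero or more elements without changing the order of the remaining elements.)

One longest bitonic subsequence is 6, 12, 26, 27, 24, 18 (positions 3,5,8,10,12,13): it rises to 27 then falls. Length 6 is optimal.

6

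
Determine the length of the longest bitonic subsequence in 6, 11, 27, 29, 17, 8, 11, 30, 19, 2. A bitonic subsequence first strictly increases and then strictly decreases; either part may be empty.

One longest bitonic subsequence is 6, 11, 27, 29, 17, 11, 2 (positions 1,2,3,4,5,7,10): it rises to 29 then falls. Length 7 is optimal.

7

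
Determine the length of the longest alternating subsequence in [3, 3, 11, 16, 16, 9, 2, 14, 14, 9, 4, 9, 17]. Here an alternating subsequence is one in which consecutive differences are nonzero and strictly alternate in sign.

6

A longest alternating subsequence is 3, 11, 9, 14, 4, 9 (positions 1,3,6,8,11,12); its 5 consecutive differences strictly alternate in sign, and length 6 is optimal.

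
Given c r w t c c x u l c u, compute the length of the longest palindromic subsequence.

One longest palindromic subsequence is cccc (positions 1,5,6,10); it reads the same forward and backward, and the interval DP gives dp[1][11] = 4.

4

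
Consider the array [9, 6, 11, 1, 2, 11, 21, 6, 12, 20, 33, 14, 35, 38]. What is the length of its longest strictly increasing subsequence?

Let dp[i] be the longest increasing subsequence ending at position i. Then dp = [1, 1, 2, 1, 2, 3, 4, 3, 4, 5, 6, 5, 7, 8].
The maximum is 8; one witness is 1, 2, 11, 12, 20, 33, 35, 38 at positions 4,5,6,9,10,11,13,14.

8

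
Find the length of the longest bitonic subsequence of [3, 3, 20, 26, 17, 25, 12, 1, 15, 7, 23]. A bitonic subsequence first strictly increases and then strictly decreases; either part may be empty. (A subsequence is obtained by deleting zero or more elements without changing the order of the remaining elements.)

6

One longest bitonic subsequence is 3, 20, 26, 25, 15, 7 (positions 1,3,4,6,9,10): it rises to 26 then falls. Length 6 is optimal.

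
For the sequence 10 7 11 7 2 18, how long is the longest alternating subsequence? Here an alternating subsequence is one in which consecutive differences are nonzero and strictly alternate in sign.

Track the best alternating length ending on an up-step vs a down-step at each position: up/down = 1/1, 1/2, 3/1, 1/4, 1/4, 5/1.
The maximum over both is 5; one such subsequence is 10, 7, 11, 7, 18.

5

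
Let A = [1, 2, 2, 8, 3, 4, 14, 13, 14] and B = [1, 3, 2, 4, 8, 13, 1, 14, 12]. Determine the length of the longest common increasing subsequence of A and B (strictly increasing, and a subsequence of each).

5

A longest common strictly increasing subsequence is 1, 3, 4, 13, 14 (length 5); it appears in order in both A and B, and no longer such subsequence exists.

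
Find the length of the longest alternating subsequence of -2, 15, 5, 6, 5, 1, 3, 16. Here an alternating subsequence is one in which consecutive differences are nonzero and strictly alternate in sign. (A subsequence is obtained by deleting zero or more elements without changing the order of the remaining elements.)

Track the best alternating length ending on an up-step vs a down-step at each position: up/down = 1/1, 2/1, 2/3, 4/3, 2/5, 2/5, 6/5, 6/1.
The maximum over both is 6; one such subsequence is -2, 15, 5, 6, 1, 3.

6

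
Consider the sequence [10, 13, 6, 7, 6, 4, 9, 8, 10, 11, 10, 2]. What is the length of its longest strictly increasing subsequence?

5

Let dp[i] be the longest increasing subsequence ending at position i. Then dp = [1, 2, 1, 2, 1, 1, 3, 3, 4, 5, 4, 1].
The maximum is 5; one witness is 6, 7, 9, 10, 11 at positions 3,4,7,9,10.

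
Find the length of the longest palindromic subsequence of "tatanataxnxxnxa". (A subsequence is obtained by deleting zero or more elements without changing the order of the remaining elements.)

One longest palindromic subsequence is axnxxnxa (positions 2,9,10,11,12,13,14,15); it reads the same forward and backward, and the interval DP gives dp[1][15] = 8.

8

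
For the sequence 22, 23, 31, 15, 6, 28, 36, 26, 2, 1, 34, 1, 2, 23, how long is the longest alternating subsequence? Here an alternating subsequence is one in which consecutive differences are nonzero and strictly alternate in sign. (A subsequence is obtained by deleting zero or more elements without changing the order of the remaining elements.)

8

Track the best alternating length ending on an up-step vs a down-step at each position: up/down = 1/1, 2/1, 2/1, 1/3, 1/3, 4/3, 4/1, 4/5, 1/5, 1/5, 6/5, 1/7, 8/7, 8/7.
The maximum over both is 8; one such subsequence is 22, 23, 15, 28, 26, 34, 1, 2.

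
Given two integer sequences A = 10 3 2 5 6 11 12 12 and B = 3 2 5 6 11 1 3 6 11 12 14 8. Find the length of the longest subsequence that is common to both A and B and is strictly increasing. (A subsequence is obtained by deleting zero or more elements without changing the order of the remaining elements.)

A longest common strictly increasing subsequence is 3, 5, 6, 11, 12 (length 5); it appears in order in both A and B, and no longer such subsequence exists.

5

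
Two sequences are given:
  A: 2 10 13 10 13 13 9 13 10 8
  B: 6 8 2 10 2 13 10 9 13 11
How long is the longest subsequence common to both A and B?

6

A longest common subsequence is 2, 10, 13, 10, 9, 13 (length 6); the LCS DP confirms no longer common subsequence exists.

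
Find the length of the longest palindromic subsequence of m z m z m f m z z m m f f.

Using dp[i][j] = 2 + dp[i+1][j−1] if the ends match, else max(dp[i+1][j], dp[i][j−1]):
dp[1][13] = 9. A witness is mmzmfmzmm at positions 1,3,4,5,6,7,9,10,11.

9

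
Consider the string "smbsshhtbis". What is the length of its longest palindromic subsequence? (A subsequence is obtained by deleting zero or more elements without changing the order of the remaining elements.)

One longest palindromic subsequence is sbhhbs (positions 1,3,6,7,9,11); it reads the same forward and backward, and the interval DP gives dp[1][11] = 6.

6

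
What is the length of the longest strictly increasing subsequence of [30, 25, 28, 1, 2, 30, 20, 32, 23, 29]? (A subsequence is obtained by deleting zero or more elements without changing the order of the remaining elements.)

Let dp[i] be the longest increasing subsequence ending at position i. Then dp = [1, 1, 2, 1, 2, 3, 3, 4, 4, 5].
The maximum is 5; one witness is 1, 2, 20, 23, 29 at positions 4,5,7,9,10.

5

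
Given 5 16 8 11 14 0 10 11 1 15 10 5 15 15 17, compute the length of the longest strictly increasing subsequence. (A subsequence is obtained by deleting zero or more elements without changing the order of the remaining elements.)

One longest increasing subsequence is 5, 8, 11, 14, 15, 17 (positions 1,3,4,5,10,15), of length 6; no longer one exists.

6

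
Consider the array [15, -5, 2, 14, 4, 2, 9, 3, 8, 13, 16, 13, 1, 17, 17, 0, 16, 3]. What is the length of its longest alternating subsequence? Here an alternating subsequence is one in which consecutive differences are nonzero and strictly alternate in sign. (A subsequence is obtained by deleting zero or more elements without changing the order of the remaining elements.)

A longest alternating subsequence is 15, -5, 14, 4, 9, 3, 16, 13, 17, 0, 16, 3 (positions 1,2,4,5,7,8,11,12,14,16,17,18); its 11 consecutive differences strictly alternate in sign, and length 12 is optimal.

12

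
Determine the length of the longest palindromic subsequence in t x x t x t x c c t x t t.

Using dp[i][j] = 2 + dp[i+1][j−1] if the ends match, else max(dp[i+1][j], dp[i][j−1]):
dp[1][13] = 10. A witness is ttxtcctxtt at positions 1,4,5,6,8,9,10,11,12,13.

10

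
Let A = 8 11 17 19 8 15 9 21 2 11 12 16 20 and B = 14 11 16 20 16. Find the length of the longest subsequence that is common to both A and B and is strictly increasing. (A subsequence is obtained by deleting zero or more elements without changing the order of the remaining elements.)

3

For each value that appears in both, track the longest common increasing run ending there.
The best achievable length is 3; one witness is 11, 16, 20 (A-positions 2,12,13, B-positions 2,3,4).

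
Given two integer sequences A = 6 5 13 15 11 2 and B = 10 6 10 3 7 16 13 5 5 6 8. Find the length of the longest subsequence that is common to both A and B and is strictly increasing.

For each value that appears in both, track the longest common increasing run ending there.
The best achievable length is 2; one witness is 6, 13 (A-positions 1,3, B-positions 2,7).

2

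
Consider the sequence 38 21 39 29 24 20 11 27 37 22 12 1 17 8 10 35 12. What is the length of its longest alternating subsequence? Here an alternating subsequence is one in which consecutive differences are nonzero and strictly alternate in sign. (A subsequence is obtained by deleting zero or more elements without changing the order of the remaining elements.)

10

A longest alternating subsequence is 38, 21, 39, 24, 27, 12, 17, 8, 35, 12 (positions 1,2,3,5,8,11,13,14,16,17); its 9 consecutive differences strictly alternate in sign, and length 10 is optimal.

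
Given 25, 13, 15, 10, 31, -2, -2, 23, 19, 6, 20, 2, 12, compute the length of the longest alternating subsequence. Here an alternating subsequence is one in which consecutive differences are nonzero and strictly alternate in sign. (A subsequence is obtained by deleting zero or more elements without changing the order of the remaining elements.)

11

Track the best alternating length ending on an up-step vs a down-step at each position: up/down = 1/1, 1/2, 3/2, 1/4, 5/1, 1/6, 1/6, 7/6, 7/8, 7/8, 9/8, 7/10, 11/10.
The maximum over both is 11; one such subsequence is 25, 13, 15, 10, 31, -2, 23, 19, 20, 2, 12.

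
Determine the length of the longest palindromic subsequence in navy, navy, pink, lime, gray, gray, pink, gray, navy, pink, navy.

Using dp[i][j] = 2 + dp[i+1][j−1] if the ends match, else max(dp[i+1][j], dp[i][j−1]):
dp[1][11] = 8. A witness is navy navy pink gray gray pink navy navy at positions 1,2,3,5,6,7,9,11.

8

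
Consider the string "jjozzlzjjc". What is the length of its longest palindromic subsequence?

7

Using dp[i][j] = 2 + dp[i+1][j−1] if the ends match, else max(dp[i+1][j], dp[i][j−1]):
dp[1][10] = 7. A witness is jjzlzjj at positions 1,2,4,6,7,8,9.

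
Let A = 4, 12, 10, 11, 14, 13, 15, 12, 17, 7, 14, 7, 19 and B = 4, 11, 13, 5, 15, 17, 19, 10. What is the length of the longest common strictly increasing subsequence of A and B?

A longest common strictly increasing subsequence is 4, 11, 13, 15, 17, 19 (length 6); it appears in order in both A and B, and no longer such subsequence exists.

6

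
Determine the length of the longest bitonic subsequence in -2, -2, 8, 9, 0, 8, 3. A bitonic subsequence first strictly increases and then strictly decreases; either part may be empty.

Let inc[i] be the LIS ending at i and dec[i] the longest strictly decreasing subsequence starting at i. inc = [1, 1, 2, 3, 2, 3, 3], dec = [1, 1, 2, 3, 1, 2, 1].
max_i inc[i]+dec[i]−1 = 5, with one witness -2, 8, 9, 8, 3.

5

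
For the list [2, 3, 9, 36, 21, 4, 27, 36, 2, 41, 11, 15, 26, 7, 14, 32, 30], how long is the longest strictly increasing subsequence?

7

Scanning left to right, the best length ending at each element is: 2→1, 3→2, 9→3, 36→4, 21→4, 4→3, 27→5, 36→6, 2→1, 41→7, 11→4, 15→5, 26→6, 7→4, 14→5, 32→7, 30→7.
So the longest increasing subsequence has length 7, e.g. 2, 3, 9, 21, 27, 36, 41.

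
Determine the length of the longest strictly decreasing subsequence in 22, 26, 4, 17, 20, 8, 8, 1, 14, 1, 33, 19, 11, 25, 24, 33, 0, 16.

5

One longest decreasing subsequence is 22, 17, 8, 1, 0 (positions 1,4,6,8,17), of length 5; no longer one exists.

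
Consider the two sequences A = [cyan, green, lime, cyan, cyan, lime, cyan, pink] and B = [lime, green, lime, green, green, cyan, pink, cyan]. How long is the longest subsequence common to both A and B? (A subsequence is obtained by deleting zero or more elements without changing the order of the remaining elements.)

4

A longest common subsequence is green, lime, cyan, cyan (length 4); the LCS DP confirms no longer common subsequence exists.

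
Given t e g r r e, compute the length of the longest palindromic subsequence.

4

One longest palindromic subsequence is erre (positions 2,4,5,6); it reads the same forward and backward, and the interval DP gives dp[1][6] = 4.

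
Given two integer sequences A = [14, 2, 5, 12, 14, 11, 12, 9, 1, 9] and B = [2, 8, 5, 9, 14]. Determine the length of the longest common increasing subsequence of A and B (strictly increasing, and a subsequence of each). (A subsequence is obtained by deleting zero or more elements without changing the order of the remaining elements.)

3

For each value that appears in both, track the longest common increasing run ending there.
The best achievable length is 3; one witness is 2, 5, 9 (A-positions 2,3,8, B-positions 1,3,4).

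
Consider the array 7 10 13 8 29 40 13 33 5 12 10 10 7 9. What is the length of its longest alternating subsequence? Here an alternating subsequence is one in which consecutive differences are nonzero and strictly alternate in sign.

10

A longest alternating subsequence is 7, 10, 8, 29, 13, 33, 5, 12, 7, 9 (positions 1,2,4,5,7,8,9,10,13,14); its 9 consecutive differences strictly alternate in sign, and length 10 is optimal.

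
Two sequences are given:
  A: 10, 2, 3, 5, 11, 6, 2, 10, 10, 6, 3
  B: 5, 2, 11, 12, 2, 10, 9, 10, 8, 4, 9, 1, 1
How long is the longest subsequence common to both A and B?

5

A longest common subsequence is 2, 11, 2, 10, 10 (length 5); the LCS DP confirms no longer common subsequence exists.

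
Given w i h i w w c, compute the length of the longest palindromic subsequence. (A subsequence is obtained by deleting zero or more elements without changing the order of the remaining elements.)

Using dp[i][j] = 2 + dp[i+1][j−1] if the ends match, else max(dp[i+1][j], dp[i][j−1]):
dp[1][7] = 5. A witness is wihiw at positions 1,2,3,4,6.

5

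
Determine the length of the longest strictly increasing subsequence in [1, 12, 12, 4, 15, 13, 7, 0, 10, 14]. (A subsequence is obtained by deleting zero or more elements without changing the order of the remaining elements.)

5

One longest increasing subsequence is 1, 4, 7, 10, 14 (positions 1,4,7,9,10), of length 5; no longer one exists.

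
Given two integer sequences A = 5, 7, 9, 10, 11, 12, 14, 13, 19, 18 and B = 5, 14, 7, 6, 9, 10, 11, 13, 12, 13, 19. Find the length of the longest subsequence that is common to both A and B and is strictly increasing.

8

A longest common strictly increasing subsequence is 5, 7, 9, 10, 11, 12, 13, 19 (length 8); it appears in order in both A and B, and no longer such subsequence exists.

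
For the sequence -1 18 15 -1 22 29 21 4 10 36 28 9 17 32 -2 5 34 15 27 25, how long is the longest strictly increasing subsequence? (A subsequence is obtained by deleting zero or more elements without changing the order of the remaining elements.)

6

Let dp[i] be the longest increasing subsequence ending at position i. Then dp = [1, 2, 2, 1, 3, 4, 3, 2, 3, 5, 4, 3, 4, 5, 1, 3, 6, 4, 5, 5].
The maximum is 6; one witness is -1, 18, 22, 29, 32, 34 at positions 1,2,5,6,14,17.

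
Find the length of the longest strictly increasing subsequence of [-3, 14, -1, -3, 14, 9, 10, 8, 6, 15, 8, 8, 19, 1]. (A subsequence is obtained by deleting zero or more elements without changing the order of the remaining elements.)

One longest increasing subsequence is -3, -1, 9, 10, 15, 19 (positions 1,3,6,7,10,13), of length 6; no longer one exists.

6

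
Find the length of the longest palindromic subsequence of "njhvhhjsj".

5

One longest palindromic subsequence is jhhhj (positions 2,3,5,6,9); it reads the same forward and backward, and the interval DP gives dp[1][9] = 5.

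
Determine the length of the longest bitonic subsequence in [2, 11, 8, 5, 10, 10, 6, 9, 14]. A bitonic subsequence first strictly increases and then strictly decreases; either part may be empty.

5

Let inc[i] be the LIS ending at i and dec[i] the longest strictly decreasing subsequence starting at i. inc = [1, 2, 2, 2, 3, 3, 3, 4, 5], dec = [1, 3, 2, 1, 2, 2, 1, 1, 1].
max_i inc[i]+dec[i]−1 = 5, with one witness 2, 5, 6, 9, 14.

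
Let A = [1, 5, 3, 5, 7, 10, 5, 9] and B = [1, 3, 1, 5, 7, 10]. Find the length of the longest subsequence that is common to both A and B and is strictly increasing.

5

A longest common strictly increasing subsequence is 1, 3, 5, 7, 10 (length 5); it appears in order in both A and B, and no longer such subsequence exists.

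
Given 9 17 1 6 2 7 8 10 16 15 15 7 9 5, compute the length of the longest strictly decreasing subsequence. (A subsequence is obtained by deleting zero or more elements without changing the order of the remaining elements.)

5

Let dp[i] be the longest decreasing subsequence ending at position i. Then dp = [1, 1, 2, 2, 3, 2, 2, 2, 2, 3, 3, 4, 4, 5].
The maximum is 5; one witness is 17, 16, 15, 7, 5 at positions 2,9,10,12,14.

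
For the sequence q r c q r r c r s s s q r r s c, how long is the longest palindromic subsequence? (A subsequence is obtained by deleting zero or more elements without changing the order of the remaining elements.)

9

Using dp[i][j] = 2 + dp[i+1][j−1] if the ends match, else max(dp[i+1][j], dp[i][j−1]):
dp[1][16] = 9. A witness is crrsssrrc at positions 3,6,8,9,10,11,13,14,16.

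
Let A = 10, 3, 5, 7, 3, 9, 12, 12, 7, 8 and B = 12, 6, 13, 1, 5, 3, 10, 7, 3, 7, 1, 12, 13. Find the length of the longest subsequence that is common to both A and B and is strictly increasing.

3

For each value that appears in both, track the longest common increasing run ending there.
The best achievable length is 3; one witness is 5, 7, 12 (A-positions 3,4,7, B-positions 5,8,12).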